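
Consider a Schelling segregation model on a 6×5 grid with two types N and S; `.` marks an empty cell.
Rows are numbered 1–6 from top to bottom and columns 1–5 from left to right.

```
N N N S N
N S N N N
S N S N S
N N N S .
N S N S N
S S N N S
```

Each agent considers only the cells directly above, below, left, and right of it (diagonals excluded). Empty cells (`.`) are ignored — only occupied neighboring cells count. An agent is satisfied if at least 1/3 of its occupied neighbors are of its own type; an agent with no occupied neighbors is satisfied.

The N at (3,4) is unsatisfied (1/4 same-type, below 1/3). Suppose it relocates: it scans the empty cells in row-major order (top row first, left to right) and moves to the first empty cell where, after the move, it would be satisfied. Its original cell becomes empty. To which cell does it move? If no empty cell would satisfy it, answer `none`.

Vacating (3,4). Empty cells in order:
  (4,5): 1/3 same-type → satisfied — stop here.

(4,5)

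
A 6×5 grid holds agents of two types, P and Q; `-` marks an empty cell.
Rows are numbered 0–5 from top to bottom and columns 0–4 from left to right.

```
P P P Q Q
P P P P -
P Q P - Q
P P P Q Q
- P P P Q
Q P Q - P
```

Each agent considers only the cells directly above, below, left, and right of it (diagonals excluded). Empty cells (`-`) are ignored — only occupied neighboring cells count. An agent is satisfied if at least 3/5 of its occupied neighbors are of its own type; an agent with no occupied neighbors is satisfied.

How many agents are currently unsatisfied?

(0,0)P 2/2 ok
(0,1)P 3/3 ok
(0,2)P 2/3 ok
(0,3)Q 1/3 unhappy
(0,4)Q 1/1 ok
(1,0)P 3/3 ok
(1,1)P 3/4 ok
(1,2)P 4/4 ok
(1,3)P 1/2 unhappy
(2,0)P 2/3 ok
(2,1)Q 0/4 unhappy
(2,2)P 2/3 ok
(2,4)Q 1/1 ok
(3,0)P 2/2 ok
(3,1)P 3/4 ok
(3,2)P 3/4 ok
(3,3)Q 1/3 unhappy
(3,4)Q 3/3 ok
(4,1)P 3/3 ok
(4,2)P 3/4 ok
(4,3)P 1/3 unhappy
(4,4)Q 1/3 unhappy
(5,0)Q 0/1 unhappy
(5,1)P 1/3 unhappy
(5,2)Q 0/2 unhappy
(5,4)P 0/1 unhappy
Unsatisfied: (0,3), (1,3), (2,1), (3,3), (4,3), (4,4), (5,0), (5,1), (5,2), (5,4) — 10 in total.

10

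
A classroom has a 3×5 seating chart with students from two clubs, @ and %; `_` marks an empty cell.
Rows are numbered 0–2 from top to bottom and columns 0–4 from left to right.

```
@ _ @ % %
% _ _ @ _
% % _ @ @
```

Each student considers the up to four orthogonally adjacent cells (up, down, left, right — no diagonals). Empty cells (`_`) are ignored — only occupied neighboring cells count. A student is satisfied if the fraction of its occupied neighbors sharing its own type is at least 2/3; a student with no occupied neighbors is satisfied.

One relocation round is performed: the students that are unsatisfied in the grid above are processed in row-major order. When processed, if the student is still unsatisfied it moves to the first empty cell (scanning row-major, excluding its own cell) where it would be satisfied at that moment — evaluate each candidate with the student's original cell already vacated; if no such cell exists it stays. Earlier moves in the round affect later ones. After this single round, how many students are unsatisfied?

Initially unsatisfied (in order): (0,0), (0,2), (0,3), (1,0), (1,3).
  (0,0) → (0,1).
  (0,2) → (1,2).
  (0,3): no empty cell satisfies it; stays.
  (1,0): now satisfied by earlier moves; stays.
  (1,3): now satisfied by earlier moves; stays.
Resulting grid:
_ @ _ % %
% _ @ @ _
% % _ @ @
Unsatisfied now: (0,3).

1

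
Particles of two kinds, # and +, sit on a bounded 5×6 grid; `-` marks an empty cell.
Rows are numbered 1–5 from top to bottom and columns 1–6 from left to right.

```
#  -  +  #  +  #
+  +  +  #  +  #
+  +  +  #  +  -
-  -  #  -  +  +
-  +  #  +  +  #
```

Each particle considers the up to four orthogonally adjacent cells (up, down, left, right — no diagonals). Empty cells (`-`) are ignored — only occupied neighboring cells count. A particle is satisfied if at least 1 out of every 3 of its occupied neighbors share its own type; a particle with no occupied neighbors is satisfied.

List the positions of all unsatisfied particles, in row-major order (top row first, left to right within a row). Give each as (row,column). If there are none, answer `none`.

(1,1), (5,2), (5,6)

Row 1: (1,1)# 0/1 not · (1,3)+ 1/2 satisfied · (1,4)# 1/3 satisfied · (1,5)+ 1/3 satisfied · (1,6)# 1/2 satisfied
Row 2: (2,1)+ 2/3 satisfied · (2,2)+ 3/3 satisfied · (2,3)+ 3/4 satisfied · (2,4)# 2/4 satisfied · (2,5)+ 2/4 satisfied · (2,6)# 1/2 satisfied
Row 3: (3,1)+ 2/2 satisfied · (3,2)+ 3/3 satisfied · (3,3)+ 2/4 satisfied · (3,4)# 1/3 satisfied · (3,5)+ 2/3 satisfied
Row 4: (4,3)# 1/2 satisfied · (4,5)+ 3/3 satisfied · (4,6)+ 1/2 satisfied
Row 5: (5,2)+ 0/1 not · (5,3)# 1/3 satisfied · (5,4)+ 1/2 satisfied · (5,5)+ 2/3 satisfied · (5,6)# 0/2 not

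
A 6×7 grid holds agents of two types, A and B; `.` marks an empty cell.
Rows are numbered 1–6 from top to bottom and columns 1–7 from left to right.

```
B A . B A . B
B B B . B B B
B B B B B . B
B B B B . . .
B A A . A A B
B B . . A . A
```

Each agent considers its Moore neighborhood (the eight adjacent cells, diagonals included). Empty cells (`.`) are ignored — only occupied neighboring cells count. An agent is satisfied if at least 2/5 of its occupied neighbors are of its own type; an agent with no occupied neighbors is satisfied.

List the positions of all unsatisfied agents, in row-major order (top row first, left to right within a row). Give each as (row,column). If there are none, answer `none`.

(1,1)B 2/3 satisfied
(1,2)A 0/4 not
(1,4)B 2/3 satisfied
(1,5)A 0/3 not
(1,7)B 2/2 satisfied
(2,1)B 4/5 satisfied
(2,2)B 6/7 satisfied
(2,3)B 5/6 satisfied
(2,5)B 4/5 satisfied
(2,6)B 5/6 satisfied
(2,7)B 3/3 satisfied
(3,1)B 5/5 satisfied
(3,2)B 8/8 satisfied
(3,3)B 7/7 satisfied
(3,4)B 6/6 satisfied
(3,5)B 4/4 satisfied
(3,7)B 2/2 satisfied
(4,1)B 4/5 satisfied
(4,2)B 6/8 satisfied
(4,3)B 5/7 satisfied
(4,4)B 4/6 satisfied
(5,1)B 4/5 satisfied
(5,2)A 1/7 not
(5,3)A 1/5 not
(5,5)A 2/3 satisfied
(5,6)A 3/4 satisfied
(5,7)B 0/2 not
(6,1)B 2/3 satisfied
(6,2)B 2/4 satisfied
(6,5)A 2/2 satisfied
(6,7)A 1/2 satisfied

(1,2), (1,5), (5,2), (5,3), (5,7)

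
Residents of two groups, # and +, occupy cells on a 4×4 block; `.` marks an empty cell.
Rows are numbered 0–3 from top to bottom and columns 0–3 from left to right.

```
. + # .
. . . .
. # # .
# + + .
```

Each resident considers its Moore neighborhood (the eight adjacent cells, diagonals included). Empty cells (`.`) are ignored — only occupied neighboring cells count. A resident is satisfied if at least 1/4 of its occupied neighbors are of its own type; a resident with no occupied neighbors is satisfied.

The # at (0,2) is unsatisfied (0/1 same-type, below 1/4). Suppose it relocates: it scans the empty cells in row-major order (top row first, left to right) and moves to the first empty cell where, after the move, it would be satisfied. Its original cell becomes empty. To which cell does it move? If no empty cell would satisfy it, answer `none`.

Vacating (0,2). Empty cells in order:
  (0,0): 0/1 same-type → still unsatisfied.
  (0,3): 0/0 same-type → satisfied — stop here.

(0,3)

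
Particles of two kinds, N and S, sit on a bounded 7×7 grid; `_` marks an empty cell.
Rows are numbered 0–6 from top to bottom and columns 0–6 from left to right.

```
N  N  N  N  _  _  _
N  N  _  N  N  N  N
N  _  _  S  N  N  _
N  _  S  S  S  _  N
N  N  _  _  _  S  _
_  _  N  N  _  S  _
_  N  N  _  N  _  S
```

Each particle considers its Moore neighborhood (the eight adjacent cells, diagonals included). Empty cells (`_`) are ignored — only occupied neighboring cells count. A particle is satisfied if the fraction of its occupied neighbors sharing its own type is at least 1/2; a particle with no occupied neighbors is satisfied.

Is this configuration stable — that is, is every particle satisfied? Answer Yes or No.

Yes

Row 0: (0,0)N 3/3 satisfied · (0,1)N 4/4 satisfied · (0,2)N 4/4 satisfied · (0,3)N 3/3 satisfied
Row 1: (1,0)N 4/4 satisfied · (1,1)N 5/5 satisfied · (1,3)N 4/5 satisfied · (1,4)N 5/6 satisfied · (1,5)N 4/4 satisfied · (1,6)N 2/2 satisfied
Row 2: (2,0)N 3/3 satisfied · (2,3)S 3/6 satisfied · (2,4)N 4/7 satisfied · (2,5)N 5/6 satisfied
Row 3: (3,0)N 3/3 satisfied · (3,2)S 2/3 satisfied · (3,3)S 3/4 satisfied · (3,4)S 3/5 satisfied · (3,6)N 1/2 satisfied
Row 4: (4,0)N 2/2 satisfied · (4,1)N 3/4 satisfied · (4,5)S 2/3 satisfied
Row 5: (5,2)N 4/4 satisfied · (5,3)N 3/3 satisfied · (5,5)S 2/3 satisfied
Row 6: (6,1)N 2/2 satisfied · (6,2)N 3/3 satisfied · (6,4)N 1/2 satisfied · (6,6)S 1/1 satisfied
All meet the threshold, so the configuration is stable.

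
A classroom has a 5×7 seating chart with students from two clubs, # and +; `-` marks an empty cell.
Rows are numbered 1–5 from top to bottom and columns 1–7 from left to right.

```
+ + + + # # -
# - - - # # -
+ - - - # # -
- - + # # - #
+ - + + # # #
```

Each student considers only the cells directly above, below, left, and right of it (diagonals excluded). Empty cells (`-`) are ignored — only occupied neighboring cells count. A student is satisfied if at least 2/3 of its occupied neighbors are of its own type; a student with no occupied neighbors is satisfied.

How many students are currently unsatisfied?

7

(1,1)+ 1/2 ✗
(1,2)+ 2/2 ✓
(1,3)+ 2/2 ✓
(1,4)+ 1/2 ✗
(1,5)# 2/3 ✓
(1,6)# 2/2 ✓
(2,1)# 0/2 ✗
(2,5)# 3/3 ✓
(2,6)# 3/3 ✓
(3,1)+ 0/1 ✗
(3,5)# 3/3 ✓
(3,6)# 2/2 ✓
(4,3)+ 1/2 ✗
(4,4)# 1/3 ✗
(4,5)# 3/3 ✓
(4,7)# 1/1 ✓
(5,1)+ 0/0 ✓
(5,3)+ 2/2 ✓
(5,4)+ 1/3 ✗
(5,5)# 2/3 ✓
(5,6)# 2/2 ✓
(5,7)# 2/2 ✓
Unsatisfied: (1,1), (1,4), (2,1), (3,1), (4,3), (4,4), (5,4) — 7 in total.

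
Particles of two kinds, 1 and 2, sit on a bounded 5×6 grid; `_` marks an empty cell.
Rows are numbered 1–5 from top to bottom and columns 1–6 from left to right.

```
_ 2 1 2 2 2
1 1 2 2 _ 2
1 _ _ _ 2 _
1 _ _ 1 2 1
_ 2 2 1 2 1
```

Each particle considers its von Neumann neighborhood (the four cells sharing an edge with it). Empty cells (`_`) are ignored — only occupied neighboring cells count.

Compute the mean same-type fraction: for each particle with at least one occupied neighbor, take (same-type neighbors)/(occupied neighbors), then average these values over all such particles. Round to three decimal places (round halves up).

0.643

Row 1: (1,2)2 0/2 · (1,3)1 0/3 · (1,4)2 2/3 · (1,5)2 2/2 · (1,6)2 2/2
Row 2: (2,1)1 2/2 · (2,2)1 1/3 · (2,3)2 1/3 · (2,4)2 2/2 · (2,6)2 1/1
Row 3: (3,1)1 2/2 · (3,5)2 1/1
Row 4: (4,1)1 1/1 · (4,4)1 1/2 · (4,5)2 2/4 · (4,6)1 1/2
Row 5: (5,2)2 1/1 · (5,3)2 1/2 · (5,4)1 1/3 · (5,5)2 1/3 · (5,6)1 1/2
Sum over 21 particles: 0/2 + 0/3 + 2/3 + 2/2 + 2/2 + 2/2 + 1/3 + 1/3 + 2/2 + 1/1 + 2/2 + 1/1 + 1/1 + 1/2 + 2/4 + 1/2 + 1/1 + 1/2 + 1/3 + 1/3 + 1/2 = 27/2; mean = 27/2 ÷ 21 = 9/14 = 0.642857… → 0.643.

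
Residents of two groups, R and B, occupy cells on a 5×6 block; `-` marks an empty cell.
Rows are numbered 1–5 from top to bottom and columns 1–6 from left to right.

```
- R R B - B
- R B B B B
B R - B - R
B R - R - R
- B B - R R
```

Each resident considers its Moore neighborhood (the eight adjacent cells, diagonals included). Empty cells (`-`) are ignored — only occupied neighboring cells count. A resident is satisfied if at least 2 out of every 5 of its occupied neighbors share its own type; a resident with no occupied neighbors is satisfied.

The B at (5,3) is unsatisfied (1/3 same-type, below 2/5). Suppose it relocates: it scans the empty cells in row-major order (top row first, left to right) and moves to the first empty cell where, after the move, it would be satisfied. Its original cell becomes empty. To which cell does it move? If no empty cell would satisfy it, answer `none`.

(1,5)

Vacating (5,3). Empty cells in order:
  (1,1): 0/2 same-type → still unsatisfied.
  (1,5): 5/5 same-type → satisfied — stop here.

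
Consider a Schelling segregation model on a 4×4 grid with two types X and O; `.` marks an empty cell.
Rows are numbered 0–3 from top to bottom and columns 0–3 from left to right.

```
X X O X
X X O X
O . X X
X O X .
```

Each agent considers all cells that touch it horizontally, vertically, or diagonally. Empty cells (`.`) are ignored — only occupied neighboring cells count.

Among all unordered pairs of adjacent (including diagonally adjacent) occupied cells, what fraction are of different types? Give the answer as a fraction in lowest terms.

Scan each occupied cell's neighbors to the right and below (and the two forward diagonals) so each pair is counted once.
From row 0: 6 unlike of 13 pairs (running 6/13).
From row 1: 6 unlike of 10 pairs (running 12/23).
From row 2: 2 unlike of 6 pairs (running 14/29).
From row 3: 2 unlike of 2 pairs (running 16/31).
Total adjacent occupied pairs: 31; unlike-type pairs: 16.
16/31 is already in lowest terms.

16/31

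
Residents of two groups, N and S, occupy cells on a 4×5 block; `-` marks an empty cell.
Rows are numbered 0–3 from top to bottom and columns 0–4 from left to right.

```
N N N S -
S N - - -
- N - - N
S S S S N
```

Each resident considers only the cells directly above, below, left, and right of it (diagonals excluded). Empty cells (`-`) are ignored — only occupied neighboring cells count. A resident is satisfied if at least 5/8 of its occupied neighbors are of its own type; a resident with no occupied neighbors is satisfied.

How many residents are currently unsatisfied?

(0,0)N 1/2 not
(0,1)N 3/3 satisfied
(0,2)N 1/2 not
(0,3)S 0/1 not
(1,0)S 0/2 not
(1,1)N 2/3 satisfied
(2,1)N 1/2 not
(2,4)N 1/1 satisfied
(3,0)S 1/1 satisfied
(3,1)S 2/3 satisfied
(3,2)S 2/2 satisfied
(3,3)S 1/2 not
(3,4)N 1/2 not
Unsatisfied: (0,0), (0,2), (0,3), (1,0), (2,1), (3,3), (3,4) — 7 in total.

7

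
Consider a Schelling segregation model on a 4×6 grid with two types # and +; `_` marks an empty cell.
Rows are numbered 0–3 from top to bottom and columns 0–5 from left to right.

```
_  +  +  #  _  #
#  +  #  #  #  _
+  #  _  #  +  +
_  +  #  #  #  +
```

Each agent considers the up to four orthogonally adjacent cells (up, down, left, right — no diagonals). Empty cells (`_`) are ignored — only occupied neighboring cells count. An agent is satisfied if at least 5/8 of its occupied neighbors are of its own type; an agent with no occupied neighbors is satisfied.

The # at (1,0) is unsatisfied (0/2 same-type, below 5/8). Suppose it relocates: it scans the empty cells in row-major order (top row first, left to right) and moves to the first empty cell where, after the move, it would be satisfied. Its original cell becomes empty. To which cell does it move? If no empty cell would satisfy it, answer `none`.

Vacating (1,0). Empty cells in order:
  (0,0): 0/1 same-type → still unsatisfied.
  (0,4): 3/3 same-type → satisfied — stop here.

(0,4)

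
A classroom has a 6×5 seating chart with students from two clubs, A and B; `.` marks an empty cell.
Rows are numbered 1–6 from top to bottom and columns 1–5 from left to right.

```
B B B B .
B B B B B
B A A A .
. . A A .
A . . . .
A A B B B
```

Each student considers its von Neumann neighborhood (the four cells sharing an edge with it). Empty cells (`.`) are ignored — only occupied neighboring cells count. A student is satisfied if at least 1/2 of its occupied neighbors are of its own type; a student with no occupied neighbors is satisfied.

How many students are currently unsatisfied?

Row 1: (1,1)B 2/2 satisfied · (1,2)B 3/3 satisfied · (1,3)B 3/3 satisfied · (1,4)B 2/2 satisfied
Row 2: (2,1)B 3/3 satisfied · (2,2)B 3/4 satisfied · (2,3)B 3/4 satisfied · (2,4)B 3/4 satisfied · (2,5)B 1/1 satisfied
Row 3: (3,1)B 1/2 satisfied · (3,2)A 1/3 not · (3,3)A 3/4 satisfied · (3,4)A 2/3 satisfied
Row 4: (4,3)A 2/2 satisfied · (4,4)A 2/2 satisfied
Row 5: (5,1)A 1/1 satisfied
Row 6: (6,1)A 2/2 satisfied · (6,2)A 1/2 satisfied · (6,3)B 1/2 satisfied · (6,4)B 2/2 satisfied · (6,5)B 1/1 satisfied
Unsatisfied: (3,2) — 1 in total.

1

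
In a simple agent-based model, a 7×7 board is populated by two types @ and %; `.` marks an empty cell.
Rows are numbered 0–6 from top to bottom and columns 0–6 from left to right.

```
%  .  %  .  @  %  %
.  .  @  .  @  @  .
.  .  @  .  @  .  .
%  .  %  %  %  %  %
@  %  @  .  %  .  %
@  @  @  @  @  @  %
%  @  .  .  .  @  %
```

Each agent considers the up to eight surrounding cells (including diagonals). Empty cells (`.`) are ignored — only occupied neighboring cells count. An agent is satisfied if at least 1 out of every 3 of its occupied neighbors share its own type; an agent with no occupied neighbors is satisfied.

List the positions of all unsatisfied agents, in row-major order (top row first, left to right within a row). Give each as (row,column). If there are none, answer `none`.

(0,2), (0,5), (4,1), (6,0)

(0,0)% 0/0 satisfied
(0,2)% 0/1 not
(0,4)@ 2/3 satisfied
(0,5)% 1/4 not
(0,6)% 1/2 satisfied
(1,2)@ 1/2 satisfied
(1,4)@ 3/4 satisfied
(1,5)@ 3/5 satisfied
(2,2)@ 1/3 satisfied
(2,4)@ 2/5 satisfied
(3,0)% 1/2 satisfied
(3,2)% 2/4 satisfied
(3,3)% 3/6 satisfied
(3,4)% 3/4 satisfied
(3,5)% 4/5 satisfied
(3,6)% 2/2 satisfied
(4,0)@ 2/4 satisfied
(4,1)% 2/7 not
(4,2)@ 3/6 satisfied
(4,4)% 3/6 satisfied
(4,6)% 3/4 satisfied
(5,0)@ 3/5 satisfied
(5,1)@ 5/7 satisfied
(5,2)@ 4/5 satisfied
(5,3)@ 3/4 satisfied
(5,4)@ 3/4 satisfied
(5,5)@ 2/6 satisfied
(5,6)% 2/4 satisfied
(6,0)% 0/3 not
(6,1)@ 3/4 satisfied
(6,5)@ 2/4 satisfied
(6,6)% 1/3 satisfied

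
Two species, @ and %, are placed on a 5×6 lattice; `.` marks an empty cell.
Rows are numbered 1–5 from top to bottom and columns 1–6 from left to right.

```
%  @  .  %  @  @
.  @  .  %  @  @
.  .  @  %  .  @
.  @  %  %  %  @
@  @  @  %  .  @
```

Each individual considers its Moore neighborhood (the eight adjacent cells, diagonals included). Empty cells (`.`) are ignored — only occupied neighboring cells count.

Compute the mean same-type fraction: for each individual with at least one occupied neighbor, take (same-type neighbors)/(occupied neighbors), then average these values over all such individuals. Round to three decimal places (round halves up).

(1,1)% 0/2
(1,2)@ 1/2
(1,4)% 1/3
(1,5)@ 3/5
(1,6)@ 3/3
(2,2)@ 2/3
(2,4)% 2/5
(2,5)@ 4/7
(2,6)@ 4/4
(3,3)@ 2/6
(3,4)% 4/6
(3,6)@ 3/4
(4,2)@ 4/5
(4,3)% 3/7
(4,4)% 4/6
(4,5)% 3/6
(4,6)@ 2/3
(5,1)@ 2/2
(5,2)@ 3/4
(5,3)@ 2/5
(5,4)% 3/4
(5,6)@ 1/2
Sum over 22 individuals: 0/2 + 1/2 + 1/3 + 3/5 + 3/3 + 2/3 + 2/5 + 4/7 + 4/4 + 2/6 + 4/6 + 3/4 + 4/5 + 3/7 + 4/6 + 3/6 + 2/3 + 2/2 + 3/4 + 2/5 + 3/4 + 1/2 = 797/60; mean = 797/60 ÷ 22 = 797/1320 = 0.603787… → 0.604.

0.604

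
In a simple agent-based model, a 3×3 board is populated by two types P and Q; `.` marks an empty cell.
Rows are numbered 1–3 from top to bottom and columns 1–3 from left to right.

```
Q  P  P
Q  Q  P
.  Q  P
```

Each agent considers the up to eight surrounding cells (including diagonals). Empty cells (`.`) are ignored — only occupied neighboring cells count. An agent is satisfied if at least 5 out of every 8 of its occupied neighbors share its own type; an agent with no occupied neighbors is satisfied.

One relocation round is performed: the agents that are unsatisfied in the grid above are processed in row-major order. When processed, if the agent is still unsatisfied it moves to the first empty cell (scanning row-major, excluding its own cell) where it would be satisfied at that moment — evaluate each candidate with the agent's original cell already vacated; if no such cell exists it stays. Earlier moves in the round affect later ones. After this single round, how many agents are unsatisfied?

Initially unsatisfied (in order): (1,2), (2,2), (2,3), (3,2), (3,3).
  (1,2): no empty cell satisfies it; stays.
  (2,2) → (3,1).
  (2,3): now satisfied by earlier moves; stays.
  (3,2): no empty cell satisfies it; stays.
  (3,3): no empty cell satisfies it; stays.
Resulting grid:
Q P P
Q . P
Q Q P
Unsatisfied now: (1,1), (1,2), (3,2), (3,3).

4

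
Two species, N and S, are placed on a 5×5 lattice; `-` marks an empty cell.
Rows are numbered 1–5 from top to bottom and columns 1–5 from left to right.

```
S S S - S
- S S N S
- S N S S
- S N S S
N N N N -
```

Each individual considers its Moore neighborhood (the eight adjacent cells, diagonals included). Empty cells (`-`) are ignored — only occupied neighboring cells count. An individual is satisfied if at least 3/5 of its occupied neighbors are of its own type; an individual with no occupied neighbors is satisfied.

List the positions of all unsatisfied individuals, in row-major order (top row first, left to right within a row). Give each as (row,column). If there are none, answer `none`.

(1,5), (2,4), (3,3), (4,2), (4,3), (4,4), (5,1), (5,4)

Row 1: (1,1)S 2/2 ✓ · (1,2)S 4/4 ✓ · (1,3)S 3/4 ✓ · (1,5)S 1/2 ✗
Row 2: (2,2)S 5/6 ✓ · (2,3)S 5/7 ✓ · (2,4)N 1/7 ✗ · (2,5)S 3/4 ✓
Row 3: (3,2)S 3/5 ✓ · (3,3)N 2/8 ✗ · (3,4)S 5/8 ✓ · (3,5)S 4/5 ✓
Row 4: (4,2)S 1/6 ✗ · (4,3)N 4/8 ✗ · (4,4)S 3/7 ✗ · (4,5)S 3/4 ✓
Row 5: (5,1)N 1/2 ✗ · (5,2)N 3/4 ✓ · (5,3)N 3/5 ✓ · (5,4)N 2/4 ✗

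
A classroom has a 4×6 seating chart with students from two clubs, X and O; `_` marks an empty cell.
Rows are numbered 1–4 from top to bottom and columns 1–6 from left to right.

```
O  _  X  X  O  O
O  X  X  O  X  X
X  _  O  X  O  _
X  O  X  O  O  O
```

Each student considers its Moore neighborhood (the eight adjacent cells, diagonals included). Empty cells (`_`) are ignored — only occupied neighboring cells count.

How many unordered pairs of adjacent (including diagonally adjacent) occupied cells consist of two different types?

Scan each occupied cell's neighbors to the right and below (and the two forward diagonals) so each pair is counted once.
Row 1: O(1,1)–O(2,1)= O(1,1)–X(2,2)≠ X(1,3)–X(1,4)= X(1,3)–X(2,3)= X(1,3)–O(2,4)≠ X(1,3)–X(2,2)= X(1,4)–O(1,5)≠ X(1,4)–O(2,4)≠ X(1,4)–X(2,5)= X(1,4)–X(2,3)= O(1,5)–O(1,6)= O(1,5)–X(2,5)≠ O(1,5)–X(2,6)≠ O(1,5)–O(2,4)= O(1,6)–X(2,6)≠ O(1,6)–X(2,5)≠  → 8/16 unlike.
Row 2: O(2,1)–X(2,2)≠ O(2,1)–X(3,1)≠ X(2,2)–X(2,3)= X(2,2)–O(3,3)≠ X(2,2)–X(3,1)= X(2,3)–O(2,4)≠ X(2,3)–O(3,3)≠ X(2,3)–X(3,4)= O(2,4)–X(2,5)≠ O(2,4)–X(3,4)≠ O(2,4)–O(3,5)= O(2,4)–O(3,3)= X(2,5)–X(2,6)= X(2,5)–O(3,5)≠ X(2,5)–X(3,4)= X(2,6)–O(3,5)≠  → 9/16 unlike.
Row 3: X(3,1)–X(4,1)= X(3,1)–O(4,2)≠ O(3,3)–X(3,4)≠ O(3,3)–X(4,3)≠ O(3,3)–O(4,4)= O(3,3)–O(4,2)= X(3,4)–O(3,5)≠ X(3,4)–O(4,4)≠ X(3,4)–O(4,5)≠ X(3,4)–X(4,3)= O(3,5)–O(4,5)= O(3,5)–O(4,6)= O(3,5)–O(4,4)=  → 6/13 unlike.
Row 4: X(4,1)–O(4,2)≠ O(4,2)–X(4,3)≠ X(4,3)–O(4,4)≠ O(4,4)–O(4,5)= O(4,5)–O(4,6)=  → 3/5 unlike.
Total adjacent occupied pairs: 50; unlike-type pairs: 26.

26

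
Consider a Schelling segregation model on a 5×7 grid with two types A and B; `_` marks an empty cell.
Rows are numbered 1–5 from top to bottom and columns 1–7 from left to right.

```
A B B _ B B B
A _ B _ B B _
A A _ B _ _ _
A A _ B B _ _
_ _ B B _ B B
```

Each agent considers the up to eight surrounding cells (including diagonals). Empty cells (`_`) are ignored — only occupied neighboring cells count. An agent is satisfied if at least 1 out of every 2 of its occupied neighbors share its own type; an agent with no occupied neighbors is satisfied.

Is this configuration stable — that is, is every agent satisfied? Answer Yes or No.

Yes

(1,1)A 1/2 satisfied
(1,2)B 2/4 satisfied
(1,3)B 2/2 satisfied
(1,5)B 3/3 satisfied
(1,6)B 4/4 satisfied
(1,7)B 2/2 satisfied
(2,1)A 3/4 satisfied
(2,3)B 3/4 satisfied
(2,5)B 4/4 satisfied
(2,6)B 4/4 satisfied
(3,1)A 4/4 satisfied
(3,2)A 4/5 satisfied
(3,4)B 4/4 satisfied
(4,1)A 3/3 satisfied
(4,2)A 3/4 satisfied
(4,4)B 4/4 satisfied
(4,5)B 4/4 satisfied
(5,3)B 2/3 satisfied
(5,4)B 3/3 satisfied
(5,6)B 2/2 satisfied
(5,7)B 1/1 satisfied
All meet the threshold, so the configuration is stable.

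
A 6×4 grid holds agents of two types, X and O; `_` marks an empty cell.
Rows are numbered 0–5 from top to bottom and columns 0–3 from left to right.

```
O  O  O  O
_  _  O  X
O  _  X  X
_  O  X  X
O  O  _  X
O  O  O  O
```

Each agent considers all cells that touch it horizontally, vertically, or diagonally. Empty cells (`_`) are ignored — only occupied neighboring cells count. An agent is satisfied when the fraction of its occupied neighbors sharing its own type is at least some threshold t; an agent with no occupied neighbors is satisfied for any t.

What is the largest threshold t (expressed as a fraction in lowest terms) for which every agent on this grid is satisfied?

2/5

(0,0)O 1/1
(0,1)O 3/3
(0,2)O 3/4
(0,3)O 2/3
(1,2)O 3/6
(1,3)X 2/5
(2,0)O 1/1
(2,2)X 4/6
(2,3)X 4/5
(3,1)O 3/5
(3,2)X 4/6
(3,3)X 4/4
(4,0)O 4/4
(4,1)O 5/6
(4,3)X 2/4
(5,0)O 3/3
(5,1)O 4/4
(5,2)O 3/4
(5,3)O 1/2
The smallest same-type fraction is 2/5 at (1,3), which reduces to 2/5. Any threshold above that leaves this agent unsatisfied.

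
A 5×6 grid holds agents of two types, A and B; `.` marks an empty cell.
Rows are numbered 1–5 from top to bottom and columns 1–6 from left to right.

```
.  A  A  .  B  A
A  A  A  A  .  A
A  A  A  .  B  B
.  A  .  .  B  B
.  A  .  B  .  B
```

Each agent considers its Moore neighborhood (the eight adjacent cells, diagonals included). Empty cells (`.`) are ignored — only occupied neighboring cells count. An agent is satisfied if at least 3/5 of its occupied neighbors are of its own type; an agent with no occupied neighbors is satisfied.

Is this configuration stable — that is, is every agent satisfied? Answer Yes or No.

Row 1: (1,2)A 4/4 ok · (1,3)A 4/4 ok · (1,5)B 0/3 unhappy · (1,6)A 1/2 unhappy
Row 2: (2,1)A 4/4 ok · (2,2)A 7/7 ok · (2,3)A 6/6 ok · (2,4)A 3/5 ok · (2,6)A 1/4 unhappy
Row 3: (3,1)A 4/4 ok · (3,2)A 6/6 ok · (3,3)A 5/5 ok · (3,5)B 3/5 ok · (3,6)B 3/4 ok
Row 4: (4,2)A 4/4 ok · (4,5)B 5/5 ok · (4,6)B 4/4 ok
Row 5: (5,2)A 1/1 ok · (5,4)B 1/1 ok · (5,6)B 2/2 ok
For instance (1,5) has only 0/3 same-type neighbors, below 3/5.

No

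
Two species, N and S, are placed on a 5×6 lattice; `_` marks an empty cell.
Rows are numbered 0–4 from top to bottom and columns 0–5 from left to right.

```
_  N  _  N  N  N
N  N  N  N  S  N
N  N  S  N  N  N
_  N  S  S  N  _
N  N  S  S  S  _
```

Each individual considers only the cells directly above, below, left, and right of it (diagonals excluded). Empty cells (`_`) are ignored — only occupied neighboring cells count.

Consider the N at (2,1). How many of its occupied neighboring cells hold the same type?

Occupied neighbors of (2,1): (1,1)=N, (3,1)=N, (2,0)=N, (2,2)=S.
Same type (N): 3 of 4.

3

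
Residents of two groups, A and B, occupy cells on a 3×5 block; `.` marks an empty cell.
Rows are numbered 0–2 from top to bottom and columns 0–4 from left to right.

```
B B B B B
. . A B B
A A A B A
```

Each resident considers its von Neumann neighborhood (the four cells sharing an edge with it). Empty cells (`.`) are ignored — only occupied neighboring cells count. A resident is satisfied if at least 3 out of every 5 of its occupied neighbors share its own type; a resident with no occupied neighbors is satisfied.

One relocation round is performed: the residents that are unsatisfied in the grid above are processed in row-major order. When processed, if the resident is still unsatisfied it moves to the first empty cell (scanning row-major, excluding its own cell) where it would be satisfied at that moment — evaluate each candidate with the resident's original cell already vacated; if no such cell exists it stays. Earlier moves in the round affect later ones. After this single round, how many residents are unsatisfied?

Initially unsatisfied (in order): (1,2), (2,3), (2,4).
  (1,2): no empty cell satisfies it; stays.
  (2,3): no empty cell satisfies it; stays.
  (2,4) → (1,1).
Resulting grid:
B B B B B
. A A B B
A A A B .
Unsatisfied now: (1,2), (2,3).

2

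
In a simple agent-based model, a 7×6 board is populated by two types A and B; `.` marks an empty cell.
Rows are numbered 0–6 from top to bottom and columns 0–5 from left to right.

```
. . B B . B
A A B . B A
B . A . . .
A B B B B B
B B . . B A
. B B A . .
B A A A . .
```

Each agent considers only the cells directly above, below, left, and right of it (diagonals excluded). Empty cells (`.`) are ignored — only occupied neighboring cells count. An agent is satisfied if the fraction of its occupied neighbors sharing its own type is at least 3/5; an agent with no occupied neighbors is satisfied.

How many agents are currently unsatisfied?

(0,2)B 2/2 ok
(0,3)B 1/1 ok
(0,5)B 0/1 unhappy
(1,0)A 1/2 unhappy
(1,1)A 1/2 unhappy
(1,2)B 1/3 unhappy
(1,4)B 0/1 unhappy
(1,5)A 0/2 unhappy
(2,0)B 0/2 unhappy
(2,2)A 0/2 unhappy
(3,0)A 0/3 unhappy
(3,1)B 2/3 ok
(3,2)B 2/3 ok
(3,3)B 2/2 ok
(3,4)B 3/3 ok
(3,5)B 1/2 unhappy
(4,0)B 1/2 unhappy
(4,1)B 3/3 ok
(4,4)B 1/2 unhappy
(4,5)A 0/2 unhappy
(5,1)B 2/3 ok
(5,2)B 1/3 unhappy
(5,3)A 1/2 unhappy
(6,0)B 0/1 unhappy
(6,1)A 1/3 unhappy
(6,2)A 2/3 ok
(6,3)A 2/2 ok
Unsatisfied: (0,5), (1,0), (1,1), (1,2), (1,4), (1,5), (2,0), (2,2), (3,0), (3,5), (4,0), (4,4), (4,5), (5,2), (5,3), (6,0), (6,1) — 17 in total.

17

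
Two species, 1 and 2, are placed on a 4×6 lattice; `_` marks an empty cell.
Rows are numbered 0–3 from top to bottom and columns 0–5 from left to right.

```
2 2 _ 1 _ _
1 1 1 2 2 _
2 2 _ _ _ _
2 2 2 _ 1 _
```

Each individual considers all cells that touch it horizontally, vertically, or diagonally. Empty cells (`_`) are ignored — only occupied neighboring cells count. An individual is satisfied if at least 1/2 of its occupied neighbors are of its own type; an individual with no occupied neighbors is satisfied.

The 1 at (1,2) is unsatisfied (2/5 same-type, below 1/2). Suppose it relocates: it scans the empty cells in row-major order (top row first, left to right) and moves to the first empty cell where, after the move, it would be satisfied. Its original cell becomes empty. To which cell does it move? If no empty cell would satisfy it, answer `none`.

(0,2)

Vacating (1,2). Empty cells in order:
  (0,2): 2/4 same-type → satisfied — stop here.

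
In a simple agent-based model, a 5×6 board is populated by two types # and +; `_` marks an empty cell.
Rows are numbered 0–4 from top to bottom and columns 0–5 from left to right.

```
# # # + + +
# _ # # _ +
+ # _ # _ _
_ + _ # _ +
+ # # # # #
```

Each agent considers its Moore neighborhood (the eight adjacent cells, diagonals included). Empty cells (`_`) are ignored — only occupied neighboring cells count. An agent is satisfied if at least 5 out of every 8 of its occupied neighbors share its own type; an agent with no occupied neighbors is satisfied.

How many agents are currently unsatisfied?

(0,0)# 2/2 satisfied
(0,1)# 4/4 satisfied
(0,2)# 3/4 satisfied
(0,3)+ 1/4 not
(0,4)+ 3/4 satisfied
(0,5)+ 2/2 satisfied
(1,0)# 3/4 satisfied
(1,2)# 5/6 satisfied
(1,3)# 3/5 not
(1,5)+ 2/2 satisfied
(2,0)+ 1/3 not
(2,1)# 2/4 not
(2,3)# 3/3 satisfied
(3,1)+ 2/5 not
(3,3)# 4/4 satisfied
(3,5)+ 0/2 not
(4,0)+ 1/2 not
(4,1)# 1/3 not
(4,2)# 3/4 satisfied
(4,3)# 3/3 satisfied
(4,4)# 3/4 satisfied
(4,5)# 1/2 not
Unsatisfied: (0,3), (1,3), (2,0), (2,1), (3,1), (3,5), (4,0), (4,1), (4,5) — 9 in total.

9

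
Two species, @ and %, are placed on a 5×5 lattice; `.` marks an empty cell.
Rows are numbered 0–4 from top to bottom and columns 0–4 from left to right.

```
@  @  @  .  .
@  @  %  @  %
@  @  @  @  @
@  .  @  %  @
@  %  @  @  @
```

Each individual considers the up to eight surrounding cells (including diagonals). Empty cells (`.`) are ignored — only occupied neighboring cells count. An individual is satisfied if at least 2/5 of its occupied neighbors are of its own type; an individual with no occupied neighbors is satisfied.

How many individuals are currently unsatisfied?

(0,0)@ 3/3 ✓
(0,1)@ 4/5 ✓
(0,2)@ 3/4 ✓
(1,0)@ 5/5 ✓
(1,1)@ 7/8 ✓
(1,2)% 0/7 ✗
(1,3)@ 4/6 ✓
(1,4)% 0/3 ✗
(2,0)@ 4/4 ✓
(2,1)@ 6/7 ✓
(2,2)@ 5/7 ✓
(2,3)@ 5/8 ✓
(2,4)@ 3/5 ✓
(3,0)@ 3/4 ✓
(3,2)@ 5/7 ✓
(3,3)% 0/8 ✗
(3,4)@ 4/5 ✓
(4,0)@ 1/2 ✓
(4,1)% 0/4 ✗
(4,2)@ 2/4 ✓
(4,3)@ 4/5 ✓
(4,4)@ 2/3 ✓
Unsatisfied: (1,2), (1,4), (3,3), (4,1) — 4 in total.

4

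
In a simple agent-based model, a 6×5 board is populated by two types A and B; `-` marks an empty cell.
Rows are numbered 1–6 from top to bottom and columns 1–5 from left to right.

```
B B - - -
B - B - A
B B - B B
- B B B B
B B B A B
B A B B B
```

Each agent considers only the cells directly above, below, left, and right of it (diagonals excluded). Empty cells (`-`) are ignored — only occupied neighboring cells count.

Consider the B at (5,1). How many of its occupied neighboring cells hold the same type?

2

Occupied neighbors of (5,1): (6,1)=B, (5,2)=B.
Same type (B): 2 of 2.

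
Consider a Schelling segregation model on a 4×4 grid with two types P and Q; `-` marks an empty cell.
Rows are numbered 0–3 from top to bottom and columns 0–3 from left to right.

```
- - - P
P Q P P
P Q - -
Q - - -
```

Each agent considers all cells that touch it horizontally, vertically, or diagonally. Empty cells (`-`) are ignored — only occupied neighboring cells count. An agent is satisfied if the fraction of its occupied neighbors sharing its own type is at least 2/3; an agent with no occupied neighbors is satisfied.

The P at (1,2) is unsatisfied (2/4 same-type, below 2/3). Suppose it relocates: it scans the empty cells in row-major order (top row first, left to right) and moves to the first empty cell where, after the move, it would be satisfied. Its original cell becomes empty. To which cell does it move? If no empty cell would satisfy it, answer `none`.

(0,2)

Vacating (1,2). Empty cells in order:
  (0,0): 1/2 same-type → still unsatisfied.
  (0,1): 1/2 same-type → still unsatisfied.
  (0,2): 2/3 same-type → satisfied — stop here.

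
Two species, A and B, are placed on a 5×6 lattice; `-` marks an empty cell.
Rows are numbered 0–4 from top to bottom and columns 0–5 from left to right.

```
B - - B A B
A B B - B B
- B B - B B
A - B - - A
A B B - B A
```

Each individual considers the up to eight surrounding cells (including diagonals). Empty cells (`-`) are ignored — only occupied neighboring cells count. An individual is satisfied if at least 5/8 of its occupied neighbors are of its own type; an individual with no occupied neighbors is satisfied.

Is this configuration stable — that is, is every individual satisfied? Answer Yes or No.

No

(0,0)B 1/2 not
(0,3)B 2/3 satisfied
(0,4)A 0/4 not
(0,5)B 2/3 satisfied
(1,0)A 0/3 not
(1,1)B 4/5 satisfied
(1,2)B 4/4 satisfied
(1,4)B 5/6 satisfied
(1,5)B 4/5 satisfied
(2,1)B 4/6 satisfied
(2,2)B 4/4 satisfied
(2,4)B 3/4 satisfied
(2,5)B 3/4 satisfied
(3,0)A 1/3 not
(3,2)B 4/4 satisfied
(3,5)A 1/4 not
(4,0)A 1/2 not
(4,1)B 2/4 not
(4,2)B 2/2 satisfied
(4,4)B 0/2 not
(4,5)A 1/2 not
For instance (0,0) has only 1/2 same-type neighbors, below 5/8.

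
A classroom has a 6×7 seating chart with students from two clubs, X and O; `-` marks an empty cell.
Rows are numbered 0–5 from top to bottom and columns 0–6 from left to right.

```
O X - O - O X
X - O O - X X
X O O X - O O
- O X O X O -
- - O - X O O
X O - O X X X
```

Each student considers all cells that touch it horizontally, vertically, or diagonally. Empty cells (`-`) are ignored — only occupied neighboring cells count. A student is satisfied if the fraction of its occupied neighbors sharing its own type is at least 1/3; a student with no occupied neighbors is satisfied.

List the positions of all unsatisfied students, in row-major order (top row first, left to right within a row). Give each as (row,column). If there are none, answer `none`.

(0,0), (0,5), (3,2), (4,5), (5,0)

Row 0: (0,0)O 0/2 unhappy · (0,1)X 1/3 ok · (0,3)O 2/2 ok · (0,5)O 0/3 unhappy · (0,6)X 2/3 ok
Row 1: (1,0)X 2/4 ok · (1,2)O 4/6 ok · (1,3)O 3/4 ok · (1,5)X 2/5 ok · (1,6)X 2/5 ok
Row 2: (2,0)X 1/3 ok · (2,1)O 3/6 ok · (2,2)O 5/7 ok · (2,3)X 2/6 ok · (2,5)O 2/5 ok · (2,6)O 2/4 ok
Row 3: (3,1)O 3/5 ok · (3,2)X 1/6 unhappy · (3,3)O 2/6 ok · (3,4)X 2/6 ok · (3,5)O 4/6 ok
Row 4: (4,2)O 4/5 ok · (4,4)X 3/7 ok · (4,5)O 2/7 unhappy · (4,6)O 2/4 ok
Row 5: (5,0)X 0/1 unhappy · (5,1)O 1/2 ok · (5,3)O 1/3 ok · (5,4)X 2/4 ok · (5,5)X 3/5 ok · (5,6)X 1/3 ok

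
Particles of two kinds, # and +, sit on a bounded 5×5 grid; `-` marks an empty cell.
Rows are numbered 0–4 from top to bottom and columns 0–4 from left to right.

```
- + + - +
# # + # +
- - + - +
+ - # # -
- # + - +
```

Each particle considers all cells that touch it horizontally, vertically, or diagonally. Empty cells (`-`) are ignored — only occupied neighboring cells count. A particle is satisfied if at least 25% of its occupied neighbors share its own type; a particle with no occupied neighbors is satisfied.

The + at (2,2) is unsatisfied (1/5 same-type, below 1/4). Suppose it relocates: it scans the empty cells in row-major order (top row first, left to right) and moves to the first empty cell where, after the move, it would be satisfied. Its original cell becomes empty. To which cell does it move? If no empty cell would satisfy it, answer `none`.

(0,0)

Vacating (2,2). Empty cells in order:
  (0,0): 1/3 same-type → satisfied — stop here.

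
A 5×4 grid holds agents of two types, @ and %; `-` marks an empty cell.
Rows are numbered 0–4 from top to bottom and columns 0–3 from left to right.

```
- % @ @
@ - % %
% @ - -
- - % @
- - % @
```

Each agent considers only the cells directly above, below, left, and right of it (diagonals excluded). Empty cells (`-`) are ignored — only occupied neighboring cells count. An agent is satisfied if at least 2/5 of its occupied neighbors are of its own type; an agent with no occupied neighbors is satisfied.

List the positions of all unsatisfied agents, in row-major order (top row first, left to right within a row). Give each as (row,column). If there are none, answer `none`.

(0,1), (0,2), (1,0), (2,0), (2,1)

Row 0: (0,1)% 0/1 unhappy · (0,2)@ 1/3 unhappy · (0,3)@ 1/2 ok
Row 1: (1,0)@ 0/1 unhappy · (1,2)% 1/2 ok · (1,3)% 1/2 ok
Row 2: (2,0)% 0/2 unhappy · (2,1)@ 0/1 unhappy
Row 3: (3,2)% 1/2 ok · (3,3)@ 1/2 ok
Row 4: (4,2)% 1/2 ok · (4,3)@ 1/2 ok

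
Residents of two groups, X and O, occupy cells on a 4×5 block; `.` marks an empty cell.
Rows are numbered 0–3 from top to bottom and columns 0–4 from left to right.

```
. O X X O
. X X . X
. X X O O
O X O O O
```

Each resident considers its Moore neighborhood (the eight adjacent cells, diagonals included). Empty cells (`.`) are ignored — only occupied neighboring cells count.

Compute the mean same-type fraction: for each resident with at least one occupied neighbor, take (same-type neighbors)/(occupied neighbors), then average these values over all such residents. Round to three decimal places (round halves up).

(0,1)O 0/3
(0,2)X 3/4
(0,3)X 3/4
(0,4)O 0/2
(1,1)X 4/5
(1,2)X 5/7
(1,4)X 1/4
(2,1)X 4/6
(2,2)X 4/7
(2,3)O 4/7
(2,4)O 3/4
(3,0)O 0/2
(3,1)X 2/4
(3,2)O 2/5
(3,3)O 4/5
(3,4)O 3/3
Sum over 16 residents: 0/3 + 3/4 + 3/4 + 0/2 + 4/5 + 5/7 + 1/4 + 4/6 + 4/7 + 4/7 + 3/4 + 0/2 + 2/4 + 2/5 + 4/5 + 3/3 = 179/21; mean = 179/21 ÷ 16 = 179/336 = 0.532738… → 0.533.

0.533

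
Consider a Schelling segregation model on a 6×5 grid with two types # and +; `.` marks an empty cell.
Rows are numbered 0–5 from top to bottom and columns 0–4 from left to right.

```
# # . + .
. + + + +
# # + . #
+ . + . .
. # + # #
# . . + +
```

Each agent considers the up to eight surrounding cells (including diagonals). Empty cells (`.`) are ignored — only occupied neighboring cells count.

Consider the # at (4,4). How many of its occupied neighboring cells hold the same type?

Occupied neighbors of (4,4): (4,3)=#, (5,3)=+, (5,4)=+.
Same type (#): 1 of 3.

1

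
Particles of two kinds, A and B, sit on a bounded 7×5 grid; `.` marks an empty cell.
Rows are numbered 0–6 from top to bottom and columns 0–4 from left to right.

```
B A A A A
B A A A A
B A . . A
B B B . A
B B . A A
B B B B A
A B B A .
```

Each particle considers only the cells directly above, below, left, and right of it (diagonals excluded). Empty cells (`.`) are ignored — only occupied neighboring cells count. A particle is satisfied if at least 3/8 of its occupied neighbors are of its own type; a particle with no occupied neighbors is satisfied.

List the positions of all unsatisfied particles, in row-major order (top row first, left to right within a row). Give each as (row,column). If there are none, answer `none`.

(2,1), (5,3), (6,0), (6,3)

(0,0)B 1/2 ok
(0,1)A 2/3 ok
(0,2)A 3/3 ok
(0,3)A 3/3 ok
(0,4)A 2/2 ok
(1,0)B 2/3 ok
(1,1)A 3/4 ok
(1,2)A 3/3 ok
(1,3)A 3/3 ok
(1,4)A 3/3 ok
(2,0)B 2/3 ok
(2,1)A 1/3 unhappy
(2,4)A 2/2 ok
(3,0)B 3/3 ok
(3,1)B 3/4 ok
(3,2)B 1/1 ok
(3,4)A 2/2 ok
(4,0)B 3/3 ok
(4,1)B 3/3 ok
(4,3)A 1/2 ok
(4,4)A 3/3 ok
(5,0)B 2/3 ok
(5,1)B 4/4 ok
(5,2)B 3/3 ok
(5,3)B 1/4 unhappy
(5,4)A 1/2 ok
(6,0)A 0/2 unhappy
(6,1)B 2/3 ok
(6,2)B 2/3 ok
(6,3)A 0/2 unhappy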